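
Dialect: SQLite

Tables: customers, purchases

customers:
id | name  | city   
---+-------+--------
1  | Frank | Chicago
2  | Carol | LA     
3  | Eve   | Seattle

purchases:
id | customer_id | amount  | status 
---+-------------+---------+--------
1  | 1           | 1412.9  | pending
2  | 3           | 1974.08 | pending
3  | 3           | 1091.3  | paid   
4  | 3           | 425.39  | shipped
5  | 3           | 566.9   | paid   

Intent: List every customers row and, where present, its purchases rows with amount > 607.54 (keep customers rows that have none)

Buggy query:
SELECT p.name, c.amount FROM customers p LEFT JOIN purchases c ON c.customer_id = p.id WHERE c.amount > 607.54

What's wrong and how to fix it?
Bug: A WHERE condition on the right-hand table after LEFT JOIN drops unmatched parents

Fix: Put 'c.amount > 607.54' in the JOIN's ON clause instead of WHERE

Corrected query:
SELECT p.name, c.amount FROM customers p LEFT JOIN purchases c ON c.customer_id = p.id AND c.amount > 607.54

Result:
name  | amount 
------+--------
Frank | 1412.9 
Carol | NULL   
Eve   | 1091.3 
Eve   | 1974.08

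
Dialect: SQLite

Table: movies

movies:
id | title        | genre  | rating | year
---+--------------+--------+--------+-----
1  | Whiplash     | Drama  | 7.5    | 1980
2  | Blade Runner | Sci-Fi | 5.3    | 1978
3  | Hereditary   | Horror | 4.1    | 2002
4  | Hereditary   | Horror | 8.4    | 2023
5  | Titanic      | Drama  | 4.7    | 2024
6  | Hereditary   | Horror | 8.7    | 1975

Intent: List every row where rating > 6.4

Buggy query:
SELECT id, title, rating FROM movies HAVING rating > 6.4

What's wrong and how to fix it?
Bug: This is a non-aggregate query (no GROUP BY, no aggregates), so in SQLite the HAVING clause is invalid here; a row-level condition belongs in WHERE

Fix: Replace HAVING with WHERE since the condition applies to individual rows

Corrected query:
SELECT id, title, rating FROM movies WHERE rating > 6.4

Result:
id | title      | rating
---+------------+-------
1  | Whiplash   | 7.5   
4  | Hereditary | 8.4   
6  | Hereditary | 8.7   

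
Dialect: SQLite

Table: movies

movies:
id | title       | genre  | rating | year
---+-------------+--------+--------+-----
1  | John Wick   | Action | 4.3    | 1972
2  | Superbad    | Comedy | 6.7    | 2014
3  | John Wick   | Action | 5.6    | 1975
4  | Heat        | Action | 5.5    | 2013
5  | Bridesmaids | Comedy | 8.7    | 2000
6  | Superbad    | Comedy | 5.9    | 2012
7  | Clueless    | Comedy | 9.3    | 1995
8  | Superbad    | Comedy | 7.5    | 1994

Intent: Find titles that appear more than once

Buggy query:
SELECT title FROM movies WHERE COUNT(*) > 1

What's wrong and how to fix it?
Bug: COUNT(*) is an aggregate and cannot be used in WHERE

Fix: GROUP BY title, then filter groups with HAVING COUNT(*) > 1

Corrected query:
SELECT title FROM movies GROUP BY title HAVING COUNT(*) > 1

Result:
title    
---------
John Wick
Superbad 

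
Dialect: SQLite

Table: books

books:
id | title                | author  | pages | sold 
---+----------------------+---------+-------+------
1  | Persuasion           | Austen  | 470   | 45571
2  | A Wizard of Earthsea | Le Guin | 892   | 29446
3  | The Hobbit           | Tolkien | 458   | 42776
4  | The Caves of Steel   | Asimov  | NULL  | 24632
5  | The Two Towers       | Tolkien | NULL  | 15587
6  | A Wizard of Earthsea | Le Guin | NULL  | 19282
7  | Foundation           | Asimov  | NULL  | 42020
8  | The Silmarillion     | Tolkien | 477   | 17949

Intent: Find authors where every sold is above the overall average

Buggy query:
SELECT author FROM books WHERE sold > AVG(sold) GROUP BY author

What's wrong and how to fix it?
Bug: WHERE evaluates per row before aggregation, so AVG() is unavailable

Fix: Compute the overall average in a scalar subquery and compare each group's MIN against it in HAVING

Corrected query:
SELECT author FROM books GROUP BY author HAVING MIN(sold) > (SELECT AVG(sold) FROM books)

Result:
author
------
Austen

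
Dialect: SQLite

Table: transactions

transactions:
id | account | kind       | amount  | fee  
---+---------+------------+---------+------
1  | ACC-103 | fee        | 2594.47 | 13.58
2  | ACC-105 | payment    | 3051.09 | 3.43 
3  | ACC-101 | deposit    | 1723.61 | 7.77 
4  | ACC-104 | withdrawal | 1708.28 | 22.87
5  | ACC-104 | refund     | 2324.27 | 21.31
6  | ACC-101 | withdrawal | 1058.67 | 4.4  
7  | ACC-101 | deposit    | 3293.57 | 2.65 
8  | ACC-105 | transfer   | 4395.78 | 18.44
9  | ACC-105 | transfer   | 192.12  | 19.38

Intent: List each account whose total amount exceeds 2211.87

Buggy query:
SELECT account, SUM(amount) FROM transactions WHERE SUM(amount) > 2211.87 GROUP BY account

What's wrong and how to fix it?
Bug: SUM(amount) is an aggregate, but WHERE filters rows before aggregation

Fix: Move the aggregate condition to a HAVING clause

Corrected query:
SELECT account, SUM(amount) FROM transactions GROUP BY account HAVING SUM(amount) > 2211.87

Result:
account | SUM(amount)
--------+------------
ACC-101 | 6075.85    
ACC-103 | 2594.47    
ACC-104 | 4032.55    
ACC-105 | 7638.99    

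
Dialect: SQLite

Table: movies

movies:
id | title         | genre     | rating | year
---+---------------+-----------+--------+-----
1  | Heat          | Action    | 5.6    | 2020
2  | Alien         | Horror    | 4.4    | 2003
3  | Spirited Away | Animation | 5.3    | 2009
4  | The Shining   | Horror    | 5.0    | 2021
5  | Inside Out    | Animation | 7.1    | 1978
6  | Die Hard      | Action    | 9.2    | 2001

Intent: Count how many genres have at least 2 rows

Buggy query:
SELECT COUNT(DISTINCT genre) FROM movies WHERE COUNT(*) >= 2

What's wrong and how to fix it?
Bug: WHERE filters individual rows, not groups, so a group-level COUNT is invalid there

Fix: Use a subquery that GROUPs and filters with HAVING, then count its rows

Corrected query:
SELECT COUNT(*) FROM (SELECT genre FROM movies GROUP BY genre HAVING COUNT(*) >= 2)

Result:
COUNT(*)
--------
3       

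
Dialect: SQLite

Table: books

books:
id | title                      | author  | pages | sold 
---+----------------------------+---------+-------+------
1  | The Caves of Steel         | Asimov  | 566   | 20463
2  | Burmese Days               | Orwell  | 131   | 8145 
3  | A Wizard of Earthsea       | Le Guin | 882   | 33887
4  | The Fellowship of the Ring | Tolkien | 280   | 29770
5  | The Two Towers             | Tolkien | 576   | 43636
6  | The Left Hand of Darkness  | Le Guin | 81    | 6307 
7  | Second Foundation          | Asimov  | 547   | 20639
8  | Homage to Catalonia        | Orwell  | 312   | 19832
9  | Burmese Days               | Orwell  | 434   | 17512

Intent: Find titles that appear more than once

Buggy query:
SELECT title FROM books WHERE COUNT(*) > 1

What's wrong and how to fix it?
Bug: WHERE can't reference COUNT(*); aggregates are computed after WHERE

Fix: Group first, then use HAVING for the count condition

Corrected query:
SELECT title FROM books GROUP BY title HAVING COUNT(*) > 1

Result:
title       
------------
Burmese Days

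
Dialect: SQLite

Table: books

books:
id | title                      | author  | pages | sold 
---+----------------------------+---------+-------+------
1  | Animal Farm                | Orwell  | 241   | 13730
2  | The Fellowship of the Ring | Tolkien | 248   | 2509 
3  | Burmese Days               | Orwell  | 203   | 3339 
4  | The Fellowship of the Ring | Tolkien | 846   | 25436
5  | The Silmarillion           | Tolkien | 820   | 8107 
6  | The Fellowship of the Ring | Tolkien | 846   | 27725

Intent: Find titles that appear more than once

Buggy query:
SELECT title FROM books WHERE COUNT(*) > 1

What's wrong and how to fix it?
Bug: WHERE can't reference COUNT(*); aggregates are computed after WHERE

Fix: Group first, then use HAVING for the count condition

Corrected query:
SELECT title FROM books GROUP BY title HAVING COUNT(*) > 1

Result:
title                     
--------------------------
The Fellowship of the Ring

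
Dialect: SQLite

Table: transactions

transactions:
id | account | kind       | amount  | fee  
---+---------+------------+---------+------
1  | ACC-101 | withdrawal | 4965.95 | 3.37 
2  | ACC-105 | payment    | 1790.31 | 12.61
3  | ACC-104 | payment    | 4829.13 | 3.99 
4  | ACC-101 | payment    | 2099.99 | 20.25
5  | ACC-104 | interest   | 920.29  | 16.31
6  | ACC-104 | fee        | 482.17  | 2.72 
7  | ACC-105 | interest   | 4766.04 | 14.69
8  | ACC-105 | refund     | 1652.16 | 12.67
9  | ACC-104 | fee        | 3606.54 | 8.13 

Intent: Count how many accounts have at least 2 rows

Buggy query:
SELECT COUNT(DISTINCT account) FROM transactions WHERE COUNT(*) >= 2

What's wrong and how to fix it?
Bug: COUNT(*) cannot appear in WHERE; the per-group count doesn't exist yet

Fix: Use a subquery that GROUPs and filters with HAVING, then count its rows

Corrected query:
SELECT COUNT(*) FROM (SELECT account FROM transactions GROUP BY account HAVING COUNT(*) >= 2)

Result:
COUNT(*)
--------
3       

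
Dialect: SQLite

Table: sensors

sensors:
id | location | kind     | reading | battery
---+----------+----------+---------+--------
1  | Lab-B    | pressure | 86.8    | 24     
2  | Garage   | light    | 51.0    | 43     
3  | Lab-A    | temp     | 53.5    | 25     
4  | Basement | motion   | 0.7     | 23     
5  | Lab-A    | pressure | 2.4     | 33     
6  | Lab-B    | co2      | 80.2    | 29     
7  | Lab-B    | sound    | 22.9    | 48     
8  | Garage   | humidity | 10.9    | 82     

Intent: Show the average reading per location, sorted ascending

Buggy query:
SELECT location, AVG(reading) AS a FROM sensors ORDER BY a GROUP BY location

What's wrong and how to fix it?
Bug: ORDER BY appears before GROUP BY; SQL clause order requires GROUP BY first

Fix: Reorder: SELECT … FROM … GROUP BY … ORDER BY …

Corrected query:
SELECT location, AVG(reading) AS a FROM sensors GROUP BY location ORDER BY a

Result:
location | a    
---------+------
Basement | 0.7  
Lab-A    | 27.95
Garage   | 30.95
Lab-B    | 63.3 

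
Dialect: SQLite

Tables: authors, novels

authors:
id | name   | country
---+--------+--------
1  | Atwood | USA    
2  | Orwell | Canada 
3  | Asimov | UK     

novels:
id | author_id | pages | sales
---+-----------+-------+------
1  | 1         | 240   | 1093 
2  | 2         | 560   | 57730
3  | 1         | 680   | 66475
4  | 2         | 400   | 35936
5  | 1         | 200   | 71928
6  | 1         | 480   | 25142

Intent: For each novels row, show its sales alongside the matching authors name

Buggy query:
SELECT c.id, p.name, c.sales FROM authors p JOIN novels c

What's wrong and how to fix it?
Bug: JOIN with no ON clause produces a cartesian product; every novels row pairs with every authors row

Fix: Specify the join condition linking the foreign key to the parent id

Corrected query:
SELECT c.id, p.name, c.sales FROM authors p JOIN novels c ON c.author_id = p.id

Result:
id | name   | sales
---+--------+------
1  | Atwood | 1093 
2  | Orwell | 57730
3  | Atwood | 66475
4  | Orwell | 35936
5  | Atwood | 71928
6  | Atwood | 25142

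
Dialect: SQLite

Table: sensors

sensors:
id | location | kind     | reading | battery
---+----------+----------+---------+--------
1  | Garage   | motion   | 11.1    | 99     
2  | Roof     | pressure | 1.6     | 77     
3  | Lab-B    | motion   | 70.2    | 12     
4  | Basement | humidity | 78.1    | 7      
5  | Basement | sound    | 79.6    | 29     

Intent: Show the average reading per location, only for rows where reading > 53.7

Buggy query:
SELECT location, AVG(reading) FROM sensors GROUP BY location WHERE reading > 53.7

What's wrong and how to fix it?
Bug: WHERE cannot follow GROUP BY

Fix: Place WHERE between FROM and GROUP BY

Corrected query:
SELECT location, AVG(reading) FROM sensors WHERE reading > 53.7 GROUP BY location

Result:
location | AVG(reading)
---------+-------------
Basement | 78.85       
Lab-B    | 70.2        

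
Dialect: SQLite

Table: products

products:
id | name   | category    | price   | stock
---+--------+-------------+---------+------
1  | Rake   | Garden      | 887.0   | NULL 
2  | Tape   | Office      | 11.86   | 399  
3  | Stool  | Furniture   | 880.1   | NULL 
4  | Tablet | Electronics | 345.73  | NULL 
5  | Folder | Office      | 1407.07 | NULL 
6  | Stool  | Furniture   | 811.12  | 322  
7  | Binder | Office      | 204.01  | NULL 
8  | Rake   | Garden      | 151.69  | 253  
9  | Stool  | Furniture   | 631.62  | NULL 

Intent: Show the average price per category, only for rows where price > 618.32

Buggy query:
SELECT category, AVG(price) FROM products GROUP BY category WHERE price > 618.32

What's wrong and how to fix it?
Bug: WHERE cannot follow GROUP BY

Fix: Move the WHERE clause before GROUP BY

Corrected query:
SELECT category, AVG(price) FROM products WHERE price > 618.32 GROUP BY category

Result:
category  | AVG(price)
----------+-----------
Furniture | 774.28    
Garden    | 887       
Office    | 1407.07   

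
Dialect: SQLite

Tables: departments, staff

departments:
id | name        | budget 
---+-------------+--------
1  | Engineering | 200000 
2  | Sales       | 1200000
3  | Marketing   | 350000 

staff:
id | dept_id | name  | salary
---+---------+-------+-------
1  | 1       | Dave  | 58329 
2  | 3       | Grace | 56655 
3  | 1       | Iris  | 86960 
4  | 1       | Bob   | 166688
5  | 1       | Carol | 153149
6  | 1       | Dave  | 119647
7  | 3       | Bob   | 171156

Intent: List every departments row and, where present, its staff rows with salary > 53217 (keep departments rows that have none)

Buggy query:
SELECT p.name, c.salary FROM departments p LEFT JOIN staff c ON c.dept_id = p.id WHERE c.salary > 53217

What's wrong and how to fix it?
Bug: Filtering c.salary in WHERE discards the NULL rows produced by LEFT JOIN, turning it into an inner join

Fix: Move the right-table condition into the ON clause so unmatched parents are kept

Corrected query:
SELECT p.name, c.salary FROM departments p LEFT JOIN staff c ON c.dept_id = p.id AND c.salary > 53217

Result:
name        | salary
------------+-------
Engineering | 58329 
Engineering | 86960 
Engineering | 119647
Engineering | 153149
Engineering | 166688
Sales       | NULL  
Marketing   | 56655 
Marketing   | 171156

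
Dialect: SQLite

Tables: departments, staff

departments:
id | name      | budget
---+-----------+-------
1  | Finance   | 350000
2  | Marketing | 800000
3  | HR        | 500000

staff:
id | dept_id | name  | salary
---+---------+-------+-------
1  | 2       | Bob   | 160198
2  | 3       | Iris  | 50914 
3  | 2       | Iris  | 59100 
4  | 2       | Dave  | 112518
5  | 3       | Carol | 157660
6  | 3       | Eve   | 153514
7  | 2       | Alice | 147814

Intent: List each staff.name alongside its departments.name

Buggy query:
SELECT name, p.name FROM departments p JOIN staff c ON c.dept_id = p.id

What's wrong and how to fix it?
Bug: 'name' exists in both joined tables, so the database can't tell which one is meant

Fix: Prefix ambiguous columns with the table alias

Corrected query:
SELECT c.name, p.name FROM departments p JOIN staff c ON c.dept_id = p.id

Result:
name  | name     
------+----------
Bob   | Marketing
Iris  | HR       
Iris  | Marketing
Dave  | Marketing
Carol | HR       
Eve   | HR       
Alice | Marketing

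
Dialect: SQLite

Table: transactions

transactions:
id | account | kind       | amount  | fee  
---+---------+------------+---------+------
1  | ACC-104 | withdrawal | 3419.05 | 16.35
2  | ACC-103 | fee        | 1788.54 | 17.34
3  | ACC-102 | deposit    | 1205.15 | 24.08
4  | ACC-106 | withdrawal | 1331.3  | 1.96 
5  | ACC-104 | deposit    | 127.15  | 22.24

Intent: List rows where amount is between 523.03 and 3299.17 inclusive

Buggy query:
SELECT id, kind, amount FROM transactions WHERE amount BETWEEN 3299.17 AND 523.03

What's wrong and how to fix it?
Bug: BETWEEN expects the lower bound first; with 3299.17 AND 523.03 the range is empty

Fix: Write BETWEEN 523.03 AND 3299.17

Corrected query:
SELECT id, kind, amount FROM transactions WHERE amount BETWEEN 523.03 AND 3299.17

Result:
id | kind       | amount 
---+------------+--------
2  | fee        | 1788.54
3  | deposit    | 1205.15
4  | withdrawal | 1331.3 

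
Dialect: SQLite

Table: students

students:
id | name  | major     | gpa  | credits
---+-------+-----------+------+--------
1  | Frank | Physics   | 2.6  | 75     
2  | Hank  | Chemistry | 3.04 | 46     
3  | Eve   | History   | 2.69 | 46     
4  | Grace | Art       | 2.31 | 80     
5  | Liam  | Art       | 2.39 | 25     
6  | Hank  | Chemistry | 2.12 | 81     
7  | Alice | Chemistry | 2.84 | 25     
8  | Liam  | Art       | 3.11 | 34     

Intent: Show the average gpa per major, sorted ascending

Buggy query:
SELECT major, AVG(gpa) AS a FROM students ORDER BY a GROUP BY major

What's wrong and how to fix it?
Bug: ORDER BY appears before GROUP BY; SQL clause order requires GROUP BY first

Fix: Reorder: SELECT … FROM … GROUP BY … ORDER BY …

Corrected query:
SELECT major, AVG(gpa) AS a FROM students GROUP BY major ORDER BY a

Result:
major     | a       
----------+---------
Physics   | 2.6     
Art       | 2.603333
Chemistry | 2.666667
History   | 2.69    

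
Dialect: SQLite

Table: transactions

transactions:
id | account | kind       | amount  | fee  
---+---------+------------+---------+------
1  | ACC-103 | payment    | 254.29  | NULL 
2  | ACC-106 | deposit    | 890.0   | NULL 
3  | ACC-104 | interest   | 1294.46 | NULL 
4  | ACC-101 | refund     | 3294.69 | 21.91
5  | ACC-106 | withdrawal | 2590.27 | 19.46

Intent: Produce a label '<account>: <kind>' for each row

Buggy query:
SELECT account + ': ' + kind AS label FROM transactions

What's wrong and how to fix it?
Bug: SQLite uses || for string concatenation; + coerces text to numbers (yielding 0)

Fix: Use the || operator for string concatenation

Corrected query:
SELECT account || ': ' || kind AS label FROM transactions

Result:
label              
-------------------
ACC-103: payment   
ACC-106: deposit   
ACC-104: interest  
ACC-101: refund    
ACC-106: withdrawal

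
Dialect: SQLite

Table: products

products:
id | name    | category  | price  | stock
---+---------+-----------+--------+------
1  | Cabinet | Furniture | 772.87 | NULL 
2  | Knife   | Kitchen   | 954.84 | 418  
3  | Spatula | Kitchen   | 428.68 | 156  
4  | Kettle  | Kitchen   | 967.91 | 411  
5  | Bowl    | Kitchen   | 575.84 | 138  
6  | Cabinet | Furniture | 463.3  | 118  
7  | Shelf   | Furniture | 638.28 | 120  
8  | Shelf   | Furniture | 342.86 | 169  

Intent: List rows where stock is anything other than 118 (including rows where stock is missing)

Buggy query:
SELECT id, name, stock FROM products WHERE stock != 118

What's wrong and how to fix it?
Bug: Inequality against NULL is unknown, not true; rows with NULL are dropped

Fix: Add an explicit OR stock IS NULL to include the missing-value rows

Corrected query:
SELECT id, name, stock FROM products WHERE stock != 118 OR stock IS NULL

Result:
id | name    | stock
---+---------+------
1  | Cabinet | NULL 
2  | Knife   | 418  
3  | Spatula | 156  
4  | Kettle  | 411  
5  | Bowl    | 138  
7  | Shelf   | 120  
8  | Shelf   | 169  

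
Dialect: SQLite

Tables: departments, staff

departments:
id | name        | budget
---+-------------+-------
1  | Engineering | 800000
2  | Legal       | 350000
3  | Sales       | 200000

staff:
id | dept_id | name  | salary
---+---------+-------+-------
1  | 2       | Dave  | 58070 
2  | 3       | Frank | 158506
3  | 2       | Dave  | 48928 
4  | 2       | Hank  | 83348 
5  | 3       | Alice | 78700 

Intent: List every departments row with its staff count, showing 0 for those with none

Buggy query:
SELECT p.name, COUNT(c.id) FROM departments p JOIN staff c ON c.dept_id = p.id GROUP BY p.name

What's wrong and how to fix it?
Bug: INNER JOIN drops departments rows that have no matching staff rows

Fix: Use LEFT JOIN so parents without children still appear (COUNT(c.id) gives 0)

Corrected query:
SELECT p.name, COUNT(c.id) FROM departments p LEFT JOIN staff c ON c.dept_id = p.id GROUP BY p.name

Result:
name        | COUNT(c.id)
------------+------------
Engineering | 0          
Legal       | 3          
Sales       | 2          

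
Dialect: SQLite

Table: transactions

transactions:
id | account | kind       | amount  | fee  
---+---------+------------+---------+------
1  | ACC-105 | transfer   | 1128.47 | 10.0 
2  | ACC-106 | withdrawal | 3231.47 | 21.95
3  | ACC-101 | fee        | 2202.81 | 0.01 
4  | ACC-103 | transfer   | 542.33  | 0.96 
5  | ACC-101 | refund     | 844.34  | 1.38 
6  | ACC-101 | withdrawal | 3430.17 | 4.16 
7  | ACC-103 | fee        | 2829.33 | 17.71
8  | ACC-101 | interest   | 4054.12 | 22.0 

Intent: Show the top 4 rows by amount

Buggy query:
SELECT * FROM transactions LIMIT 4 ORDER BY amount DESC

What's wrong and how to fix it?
Bug: LIMIT must come after ORDER BY

Fix: Sort with ORDER BY, then apply LIMIT

Corrected query:
SELECT * FROM transactions ORDER BY amount DESC LIMIT 4

Result:
id | account | kind       | amount  | fee  
---+---------+------------+---------+------
8  | ACC-101 | interest   | 4054.12 | 22   
6  | ACC-101 | withdrawal | 3430.17 | 4.16 
2  | ACC-106 | withdrawal | 3231.47 | 21.95
7  | ACC-103 | fee        | 2829.33 | 17.71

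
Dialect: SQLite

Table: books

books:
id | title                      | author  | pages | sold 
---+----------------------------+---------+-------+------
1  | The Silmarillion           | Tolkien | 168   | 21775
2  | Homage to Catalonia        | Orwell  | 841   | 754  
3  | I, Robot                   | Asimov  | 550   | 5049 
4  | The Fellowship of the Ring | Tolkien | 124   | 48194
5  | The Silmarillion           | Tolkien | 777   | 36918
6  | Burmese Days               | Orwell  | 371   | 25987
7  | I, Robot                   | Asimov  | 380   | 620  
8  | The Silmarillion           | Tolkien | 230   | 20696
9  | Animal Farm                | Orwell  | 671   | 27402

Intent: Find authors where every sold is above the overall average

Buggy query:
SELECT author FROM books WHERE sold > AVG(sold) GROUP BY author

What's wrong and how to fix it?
Bug: AVG() is an aggregate; it can't sit directly in WHERE

Fix: Use a subquery for AVG and a HAVING MIN(...) filter so the condition holds for every row in the group

Corrected query:
SELECT author FROM books GROUP BY author HAVING MIN(sold) > (SELECT AVG(sold) FROM books)

Result:
(no rows)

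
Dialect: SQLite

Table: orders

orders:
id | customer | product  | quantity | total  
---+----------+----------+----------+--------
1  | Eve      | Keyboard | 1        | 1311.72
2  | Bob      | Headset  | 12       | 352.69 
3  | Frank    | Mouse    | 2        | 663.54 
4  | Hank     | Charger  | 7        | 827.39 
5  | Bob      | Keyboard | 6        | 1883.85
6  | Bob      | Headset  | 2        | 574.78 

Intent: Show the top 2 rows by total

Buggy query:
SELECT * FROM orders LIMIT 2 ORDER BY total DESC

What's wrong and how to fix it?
Bug: ORDER BY cannot follow LIMIT; LIMIT is the final clause

Fix: Sort with ORDER BY, then apply LIMIT

Corrected query:
SELECT * FROM orders ORDER BY total DESC LIMIT 2

Result:
id | customer | product  | quantity | total  
---+----------+----------+----------+--------
5  | Bob      | Keyboard | 6        | 1883.85
1  | Eve      | Keyboard | 1        | 1311.72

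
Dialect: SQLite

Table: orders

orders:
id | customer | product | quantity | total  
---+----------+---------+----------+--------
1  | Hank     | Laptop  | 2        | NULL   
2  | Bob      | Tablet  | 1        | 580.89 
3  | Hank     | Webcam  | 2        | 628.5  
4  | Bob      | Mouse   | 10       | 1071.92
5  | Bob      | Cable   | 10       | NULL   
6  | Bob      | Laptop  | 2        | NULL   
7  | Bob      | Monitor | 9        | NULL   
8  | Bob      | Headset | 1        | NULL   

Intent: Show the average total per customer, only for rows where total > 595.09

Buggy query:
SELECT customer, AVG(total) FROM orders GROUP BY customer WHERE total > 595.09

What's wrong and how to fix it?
Bug: Row-level WHERE must come before GROUP BY in the clause order

Fix: Move the WHERE clause before GROUP BY

Corrected query:
SELECT customer, AVG(total) FROM orders WHERE total > 595.09 GROUP BY customer

Result:
customer | AVG(total)
---------+-----------
Bob      | 1071.92   
Hank     | 628.5     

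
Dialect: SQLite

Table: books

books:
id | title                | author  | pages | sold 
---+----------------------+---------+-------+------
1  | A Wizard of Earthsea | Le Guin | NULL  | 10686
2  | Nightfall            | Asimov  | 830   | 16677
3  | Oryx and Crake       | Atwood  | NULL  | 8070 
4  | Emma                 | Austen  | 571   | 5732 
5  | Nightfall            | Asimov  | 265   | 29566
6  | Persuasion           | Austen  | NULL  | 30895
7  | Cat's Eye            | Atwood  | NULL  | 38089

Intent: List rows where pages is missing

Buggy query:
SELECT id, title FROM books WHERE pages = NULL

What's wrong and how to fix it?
Bug: Comparing to NULL with '=' never matches; NULL = NULL is unknown, not true

Fix: Use IS NULL to test for NULL

Corrected query:
SELECT id, title FROM books WHERE pages IS NULL

Result:
id | title               
---+---------------------
1  | A Wizard of Earthsea
3  | Oryx and Crake      
6  | Persuasion          
7  | Cat's Eye           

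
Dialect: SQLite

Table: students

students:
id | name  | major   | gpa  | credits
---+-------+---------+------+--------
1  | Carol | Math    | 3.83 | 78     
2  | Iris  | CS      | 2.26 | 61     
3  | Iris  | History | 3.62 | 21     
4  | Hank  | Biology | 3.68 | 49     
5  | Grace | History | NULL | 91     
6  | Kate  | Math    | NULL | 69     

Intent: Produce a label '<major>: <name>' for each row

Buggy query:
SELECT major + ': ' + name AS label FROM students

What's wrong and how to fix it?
Bug: SQLite uses || for string concatenation; + coerces text to numbers (yielding 0)

Fix: Replace + with || to concatenate text

Corrected query:
SELECT major || ': ' || name AS label FROM students

Result:
label         
--------------
Math: Carol   
CS: Iris      
History: Iris 
Biology: Hank 
History: Grace
Math: Kate    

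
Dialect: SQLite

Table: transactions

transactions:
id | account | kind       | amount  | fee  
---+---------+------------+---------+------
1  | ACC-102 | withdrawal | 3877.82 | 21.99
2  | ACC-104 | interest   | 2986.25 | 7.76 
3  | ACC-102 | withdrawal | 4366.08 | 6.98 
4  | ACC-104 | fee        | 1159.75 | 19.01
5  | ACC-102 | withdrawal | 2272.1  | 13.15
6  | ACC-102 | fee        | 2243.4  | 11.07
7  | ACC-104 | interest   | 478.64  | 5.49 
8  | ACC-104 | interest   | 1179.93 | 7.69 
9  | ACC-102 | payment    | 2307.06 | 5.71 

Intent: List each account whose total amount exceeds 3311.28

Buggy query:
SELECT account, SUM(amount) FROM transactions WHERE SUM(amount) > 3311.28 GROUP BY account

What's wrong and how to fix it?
Bug: SUM(amount) is an aggregate, but WHERE filters rows before aggregation

Fix: Use HAVING (which filters groups after aggregation) instead of WHERE

Corrected query:
SELECT account, SUM(amount) FROM transactions GROUP BY account HAVING SUM(amount) > 3311.28

Result:
account | SUM(amount)
--------+------------
ACC-102 | 15066.46   
ACC-104 | 5804.57    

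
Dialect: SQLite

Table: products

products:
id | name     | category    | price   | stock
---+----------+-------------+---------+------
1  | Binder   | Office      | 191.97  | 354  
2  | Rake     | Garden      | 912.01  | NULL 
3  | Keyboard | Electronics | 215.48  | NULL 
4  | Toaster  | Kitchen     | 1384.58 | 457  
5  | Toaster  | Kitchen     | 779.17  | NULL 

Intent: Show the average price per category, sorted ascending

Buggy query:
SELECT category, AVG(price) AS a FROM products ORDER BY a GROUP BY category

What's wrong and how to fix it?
Bug: GROUP BY must precede ORDER BY

Fix: Reorder: SELECT … FROM … GROUP BY … ORDER BY …

Corrected query:
SELECT category, AVG(price) AS a FROM products GROUP BY category ORDER BY a

Result:
category    | a       
------------+---------
Office      | 191.97  
Electronics | 215.48  
Garden      | 912.01  
Kitchen     | 1081.875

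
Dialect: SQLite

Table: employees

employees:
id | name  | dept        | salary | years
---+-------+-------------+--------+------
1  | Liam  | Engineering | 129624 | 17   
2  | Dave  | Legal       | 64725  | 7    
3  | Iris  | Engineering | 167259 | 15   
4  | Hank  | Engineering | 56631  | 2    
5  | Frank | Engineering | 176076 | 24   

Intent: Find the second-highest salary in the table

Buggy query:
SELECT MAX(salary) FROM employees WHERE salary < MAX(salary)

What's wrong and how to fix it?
Bug: The inner MAX is an aggregate inside WHERE, which is not allowed

Fix: Compute the overall MAX in a subquery, then take MAX of rows below it

Corrected query:
SELECT MAX(salary) FROM employees WHERE salary < (SELECT MAX(salary) FROM employees)

Result:
MAX(salary)
-----------
167259     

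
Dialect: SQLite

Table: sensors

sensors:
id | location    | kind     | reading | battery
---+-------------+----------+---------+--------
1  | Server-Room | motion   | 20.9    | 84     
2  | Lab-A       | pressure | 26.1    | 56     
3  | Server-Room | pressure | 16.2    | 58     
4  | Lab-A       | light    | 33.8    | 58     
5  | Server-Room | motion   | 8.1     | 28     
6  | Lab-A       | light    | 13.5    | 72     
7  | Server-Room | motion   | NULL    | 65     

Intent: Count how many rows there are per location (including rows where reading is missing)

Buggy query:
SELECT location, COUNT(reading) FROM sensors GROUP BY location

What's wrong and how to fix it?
Bug: COUNT(reading) skips NULLs, so groups with missing reading are undercounted

Fix: Replace COUNT(reading) with COUNT(*)

Corrected query:
SELECT location, COUNT(*) FROM sensors GROUP BY location

Result:
location    | COUNT(*)
------------+---------
Lab-A       | 3       
Server-Room | 4       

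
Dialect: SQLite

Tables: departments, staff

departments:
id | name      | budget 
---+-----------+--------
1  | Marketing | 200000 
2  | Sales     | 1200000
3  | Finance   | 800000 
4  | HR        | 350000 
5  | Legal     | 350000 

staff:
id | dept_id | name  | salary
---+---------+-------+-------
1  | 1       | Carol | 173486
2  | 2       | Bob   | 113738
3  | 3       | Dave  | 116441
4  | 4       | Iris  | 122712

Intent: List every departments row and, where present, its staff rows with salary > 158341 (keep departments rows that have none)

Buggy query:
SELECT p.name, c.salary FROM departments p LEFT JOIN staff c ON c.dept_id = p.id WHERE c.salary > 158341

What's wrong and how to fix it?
Bug: A WHERE condition on the right-hand table after LEFT JOIN drops unmatched parents

Fix: Move the right-table condition into the ON clause so unmatched parents are kept

Corrected query:
SELECT p.name, c.salary FROM departments p LEFT JOIN staff c ON c.dept_id = p.id AND c.salary > 158341

Result:
name      | salary
----------+-------
Marketing | 173486
Sales     | NULL  
Finance   | NULL  
HR        | NULL  
Legal     | NULL  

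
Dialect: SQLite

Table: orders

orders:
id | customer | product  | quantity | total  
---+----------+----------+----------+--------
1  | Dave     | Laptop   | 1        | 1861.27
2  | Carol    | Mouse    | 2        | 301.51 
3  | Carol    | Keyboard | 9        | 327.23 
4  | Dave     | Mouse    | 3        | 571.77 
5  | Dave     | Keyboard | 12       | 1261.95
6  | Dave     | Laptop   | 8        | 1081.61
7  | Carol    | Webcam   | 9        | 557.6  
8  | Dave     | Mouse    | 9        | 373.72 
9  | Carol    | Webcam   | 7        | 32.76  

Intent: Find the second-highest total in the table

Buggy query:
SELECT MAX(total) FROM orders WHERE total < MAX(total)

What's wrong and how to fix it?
Bug: MAX(total) on the right of the comparison is an aggregate-in-WHERE error

Fix: Compute the overall MAX in a subquery, then take MAX of rows below it

Corrected query:
SELECT MAX(total) FROM orders WHERE total < (SELECT MAX(total) FROM orders)

Result:
MAX(total)
----------
1261.95   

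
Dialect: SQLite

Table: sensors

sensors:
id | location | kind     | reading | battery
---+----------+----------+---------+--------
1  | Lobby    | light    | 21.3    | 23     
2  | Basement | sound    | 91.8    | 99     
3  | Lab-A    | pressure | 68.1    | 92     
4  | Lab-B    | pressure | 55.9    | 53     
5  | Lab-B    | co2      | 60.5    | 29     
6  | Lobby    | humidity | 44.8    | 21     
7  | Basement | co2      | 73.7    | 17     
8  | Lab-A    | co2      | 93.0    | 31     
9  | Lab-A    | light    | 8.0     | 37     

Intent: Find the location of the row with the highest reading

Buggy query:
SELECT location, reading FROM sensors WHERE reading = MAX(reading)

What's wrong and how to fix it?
Bug: WHERE is evaluated per row; an aggregate over the whole table isn't defined there

Fix: Use a subquery: WHERE reading = (SELECT MAX(reading) FROM sensors)

Corrected query:
SELECT location, reading FROM sensors WHERE reading = (SELECT MAX(reading) FROM sensors)

Result:
location | reading
---------+--------
Lab-A    | 93     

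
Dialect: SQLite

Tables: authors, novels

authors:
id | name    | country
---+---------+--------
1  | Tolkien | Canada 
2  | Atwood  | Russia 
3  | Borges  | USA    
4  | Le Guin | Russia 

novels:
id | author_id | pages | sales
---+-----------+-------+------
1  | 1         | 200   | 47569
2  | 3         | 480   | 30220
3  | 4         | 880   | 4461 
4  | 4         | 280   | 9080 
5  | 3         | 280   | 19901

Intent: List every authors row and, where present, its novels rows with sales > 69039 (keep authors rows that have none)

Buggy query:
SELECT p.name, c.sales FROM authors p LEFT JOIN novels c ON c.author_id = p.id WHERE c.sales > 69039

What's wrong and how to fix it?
Bug: A WHERE condition on the right-hand table after LEFT JOIN drops unmatched parents

Fix: Put 'c.sales > 69039' in the JOIN's ON clause instead of WHERE

Corrected query:
SELECT p.name, c.sales FROM authors p LEFT JOIN novels c ON c.author_id = p.id AND c.sales > 69039

Result:
name    | sales
--------+------
Tolkien | NULL 
Atwood  | NULL 
Borges  | NULL 
Le Guin | NULL 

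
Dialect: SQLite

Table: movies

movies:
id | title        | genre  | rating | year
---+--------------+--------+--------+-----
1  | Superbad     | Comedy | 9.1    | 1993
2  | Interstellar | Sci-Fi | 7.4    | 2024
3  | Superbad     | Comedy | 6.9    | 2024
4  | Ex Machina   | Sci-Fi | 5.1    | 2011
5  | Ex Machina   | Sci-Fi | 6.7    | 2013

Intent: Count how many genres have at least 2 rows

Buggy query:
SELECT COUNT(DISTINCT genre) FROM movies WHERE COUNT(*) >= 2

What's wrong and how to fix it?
Bug: COUNT(*) cannot appear in WHERE; the per-group count doesn't exist yet

Fix: Use a subquery that GROUPs and filters with HAVING, then count its rows

Corrected query:
SELECT COUNT(*) FROM (SELECT genre FROM movies GROUP BY genre HAVING COUNT(*) >= 2)

Result:
COUNT(*)
--------
2       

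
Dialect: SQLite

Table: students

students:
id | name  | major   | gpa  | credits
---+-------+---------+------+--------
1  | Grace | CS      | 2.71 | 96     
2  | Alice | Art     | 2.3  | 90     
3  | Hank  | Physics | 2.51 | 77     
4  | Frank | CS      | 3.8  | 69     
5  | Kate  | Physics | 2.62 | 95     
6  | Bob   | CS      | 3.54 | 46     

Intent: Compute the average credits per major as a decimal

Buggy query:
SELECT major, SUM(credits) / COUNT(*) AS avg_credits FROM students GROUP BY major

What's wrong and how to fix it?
Bug: SUM(credits) and COUNT(*) are both integers; the division truncates the fractional part

Fix: Multiply by 1.0 (or CAST to REAL) to force floating-point division

Corrected query:
SELECT major, SUM(credits) * 1.0 / COUNT(*) AS avg_credits FROM students GROUP BY major

Result:
major   | avg_credits
--------+------------
Art     | 90         
CS      | 70.333333  
Physics | 86         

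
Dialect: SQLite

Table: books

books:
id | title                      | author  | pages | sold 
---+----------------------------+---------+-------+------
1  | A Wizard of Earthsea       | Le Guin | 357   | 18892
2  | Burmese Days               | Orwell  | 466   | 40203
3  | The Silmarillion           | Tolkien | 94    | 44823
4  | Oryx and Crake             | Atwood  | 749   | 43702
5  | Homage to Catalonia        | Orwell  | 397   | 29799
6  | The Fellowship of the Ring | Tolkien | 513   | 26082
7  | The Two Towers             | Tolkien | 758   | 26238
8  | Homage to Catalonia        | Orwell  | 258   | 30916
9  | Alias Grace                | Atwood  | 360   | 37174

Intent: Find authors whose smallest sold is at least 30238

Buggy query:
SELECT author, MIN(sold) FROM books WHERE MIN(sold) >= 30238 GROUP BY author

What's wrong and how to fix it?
Bug: MIN() in WHERE is a misuse of aggregate

Fix: Use HAVING for the per-group MIN condition

Corrected query:
SELECT author, MIN(sold) FROM books GROUP BY author HAVING MIN(sold) >= 30238

Result:
author | MIN(sold)
-------+----------
Atwood | 37174    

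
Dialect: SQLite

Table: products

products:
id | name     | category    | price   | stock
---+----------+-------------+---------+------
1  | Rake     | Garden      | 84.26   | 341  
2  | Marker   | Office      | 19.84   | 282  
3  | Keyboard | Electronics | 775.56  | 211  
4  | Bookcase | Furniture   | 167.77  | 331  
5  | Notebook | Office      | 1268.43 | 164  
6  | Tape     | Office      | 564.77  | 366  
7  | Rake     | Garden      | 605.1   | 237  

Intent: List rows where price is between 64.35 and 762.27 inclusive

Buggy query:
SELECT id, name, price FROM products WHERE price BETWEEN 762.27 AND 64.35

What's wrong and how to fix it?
Bug: The bounds are reversed; BETWEEN a AND b requires a <= b to match anything

Fix: Write BETWEEN 64.35 AND 762.27

Corrected query:
SELECT id, name, price FROM products WHERE price BETWEEN 64.35 AND 762.27

Result:
id | name     | price 
---+----------+-------
1  | Rake     | 84.26 
4  | Bookcase | 167.77
6  | Tape     | 564.77
7  | Rake     | 605.1 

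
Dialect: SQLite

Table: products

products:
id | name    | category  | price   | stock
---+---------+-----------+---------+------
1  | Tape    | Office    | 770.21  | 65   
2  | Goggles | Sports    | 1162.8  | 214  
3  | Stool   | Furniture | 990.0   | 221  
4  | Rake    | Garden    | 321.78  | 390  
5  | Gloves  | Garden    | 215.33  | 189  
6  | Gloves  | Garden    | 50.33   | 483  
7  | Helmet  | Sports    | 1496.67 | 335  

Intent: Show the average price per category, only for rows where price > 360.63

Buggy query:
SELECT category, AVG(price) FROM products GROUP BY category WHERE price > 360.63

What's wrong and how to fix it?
Bug: Row-level WHERE must come before GROUP BY in the clause order

Fix: Place WHERE between FROM and GROUP BY

Corrected query:
SELECT category, AVG(price) FROM products WHERE price > 360.63 GROUP BY category

Result:
category  | AVG(price)
----------+-----------
Furniture | 990       
Office    | 770.21    
Sports    | 1329.735  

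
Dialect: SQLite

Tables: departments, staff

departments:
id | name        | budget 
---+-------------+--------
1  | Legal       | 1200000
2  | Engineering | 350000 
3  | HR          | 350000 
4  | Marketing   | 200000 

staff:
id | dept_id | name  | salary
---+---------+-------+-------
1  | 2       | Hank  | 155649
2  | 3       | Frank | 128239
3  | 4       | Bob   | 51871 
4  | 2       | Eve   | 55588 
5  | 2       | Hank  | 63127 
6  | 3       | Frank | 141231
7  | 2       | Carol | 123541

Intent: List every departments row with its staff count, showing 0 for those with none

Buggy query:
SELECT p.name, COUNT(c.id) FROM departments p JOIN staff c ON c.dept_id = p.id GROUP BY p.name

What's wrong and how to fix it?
Bug: INNER JOIN drops departments rows that have no matching staff rows

Fix: Use LEFT JOIN so parents without children still appear (COUNT(c.id) gives 0)

Corrected query:
SELECT p.name, COUNT(c.id) FROM departments p LEFT JOIN staff c ON c.dept_id = p.id GROUP BY p.name

Result:
name        | COUNT(c.id)
------------+------------
Engineering | 4          
HR          | 2          
Legal       | 0          
Marketing   | 1          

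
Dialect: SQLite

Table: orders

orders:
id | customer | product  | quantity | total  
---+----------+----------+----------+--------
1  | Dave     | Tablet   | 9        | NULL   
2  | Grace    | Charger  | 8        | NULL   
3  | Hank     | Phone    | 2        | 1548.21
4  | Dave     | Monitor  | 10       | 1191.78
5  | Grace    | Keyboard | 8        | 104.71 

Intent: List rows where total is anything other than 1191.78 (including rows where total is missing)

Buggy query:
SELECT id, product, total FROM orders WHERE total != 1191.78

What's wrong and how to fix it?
Bug: Inequality against NULL is unknown, not true; rows with NULL are dropped

Fix: Add an explicit OR total IS NULL to include the missing-value rows

Corrected query:
SELECT id, product, total FROM orders WHERE total != 1191.78 OR total IS NULL

Result:
id | product  | total  
---+----------+--------
1  | Tablet   | NULL   
2  | Charger  | NULL   
3  | Phone    | 1548.21
5  | Keyboard | 104.71 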